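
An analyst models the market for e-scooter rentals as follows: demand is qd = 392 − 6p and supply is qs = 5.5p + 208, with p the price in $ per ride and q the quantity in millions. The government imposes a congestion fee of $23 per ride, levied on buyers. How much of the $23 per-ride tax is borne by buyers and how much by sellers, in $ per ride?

Without the tax, 392 − 6p = 5.5p + 208 gives 11.5p = 184, so p* = $16 and q* = 296.
With the tax collected from buyers, demand (in seller-price terms) shifts: qd = 392 − 6(p + 23).
Solving gives q = 230 with buyers paying $27 and sellers receiving $4 (the $23 wedge).
Burden on buyers: $11; on sellers: $12. (They sum to $23.)

Buyers bear $11 per ride; sellers bear $12 per ride.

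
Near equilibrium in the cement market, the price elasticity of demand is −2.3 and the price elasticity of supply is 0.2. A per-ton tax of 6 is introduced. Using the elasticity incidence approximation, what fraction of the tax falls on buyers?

Incidence ratio: buyers' share ≈ εs / (εs + |εd|) = 0.2 / (0.2 + 2.3) = 0.08.
Supply is the less elastic side, so buyers bear the smaller share.

Buyers' share ≈ 0.08.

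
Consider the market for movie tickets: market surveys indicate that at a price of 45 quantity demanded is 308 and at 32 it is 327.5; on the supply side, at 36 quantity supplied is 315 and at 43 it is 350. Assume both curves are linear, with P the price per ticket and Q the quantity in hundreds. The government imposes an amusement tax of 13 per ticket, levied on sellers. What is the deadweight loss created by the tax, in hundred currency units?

Demand slope: (327.5 − 308)/(32 − 45) = -1.5, so Qd = 375.5 − 1.5P.
Supply slope: (350 − 315)/(43 − 36) = 5, so Qs = 5P + 135.
Without the tax, 375.5 − 1.5P = 5P + 135 gives 6.5P = 240.5, so P* = 37 and Q* = 320.
With the tax collected from sellers, supply shifts: Qs = 5(P − 13) + 135.
New equilibrium: consumers pay 47, sellers receive 34, Q = 305. (Wedge: Pb − Ps = 13.)
Quantity falls by |ΔQ| = |320 − 305| = 15.
DWL = ½ · t · |ΔQ| = ½ · 13 · 15 = 97.5.

Deadweight loss = 97.5 hundred.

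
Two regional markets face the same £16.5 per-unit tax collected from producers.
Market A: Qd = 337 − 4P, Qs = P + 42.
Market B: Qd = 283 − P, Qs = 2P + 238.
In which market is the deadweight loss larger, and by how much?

Market A: pre-tax P* = £59, Q* = 101; post-tax Q = 87.8; deadweight loss = £108.9.
Market B: pre-tax P* = £15, Q* = 268; post-tax Q = 257; deadweight loss = £90.75.
Difference: £108.9 vs £90.75 → market A is larger by £18.15.

Market A, by £18.15.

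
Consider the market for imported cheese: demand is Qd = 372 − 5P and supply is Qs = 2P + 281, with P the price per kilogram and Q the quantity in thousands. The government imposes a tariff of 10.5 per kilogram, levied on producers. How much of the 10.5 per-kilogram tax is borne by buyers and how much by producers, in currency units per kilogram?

Buyers bear 3 per kilogram; producers bear 7.5 per kilogram.

Before the tax: set 372 − 5P = 2P + 281 → P* = 13, Q* = 307.
With the tax collected from producers, supply shifts: Qs = 2(P − 10.5) + 281.
Solving gives Q = 292 with buyers paying 16 and producers receiving 5.5 (the 10.5 wedge).
Burden on buyers: 3; on producers: 7.5. (They sum to 10.5.)
The less price-elastic side of the market bears the larger share of a per-unit tax.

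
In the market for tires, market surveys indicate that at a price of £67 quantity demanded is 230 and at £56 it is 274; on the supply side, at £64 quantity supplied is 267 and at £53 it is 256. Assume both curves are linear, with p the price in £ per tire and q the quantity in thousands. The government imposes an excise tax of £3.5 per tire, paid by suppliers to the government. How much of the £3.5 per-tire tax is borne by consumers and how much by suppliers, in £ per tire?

Demand slope: (274 − 230)/(56 − 67) = -4, so qd = 498 − 4p.
Supply slope: (256 − 267)/(53 − 64) = 1, so qs = p + 203.
Before the tax: set 498 − 4p = p + 203 → p* = £59, q* = 262.
With the tax collected from suppliers, supply shifts: qs = (p − 3.5) + 203.
New equilibrium: consumers pay £59.7, suppliers receive £56.2, q = 259.2. (Wedge: pb − ps = 3.5.)
Burden on consumers: £0.7; on suppliers: £2.8. (They sum to £3.5.)

Consumers bear £0.7 per tire; suppliers bear £2.8 per tire.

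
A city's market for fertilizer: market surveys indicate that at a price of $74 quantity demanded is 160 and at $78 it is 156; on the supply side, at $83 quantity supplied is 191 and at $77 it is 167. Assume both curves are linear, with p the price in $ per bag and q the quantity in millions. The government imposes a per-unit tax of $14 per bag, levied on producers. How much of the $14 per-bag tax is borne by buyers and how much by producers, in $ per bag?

Buyers bear $11.2 per bag; producers bear $2.8 per bag.

Demand slope: (156 − 160)/(78 − 74) = -1, so qd = 234 − p.
Supply slope: (167 − 191)/(77 − 83) = 4, so qs = 4p − 141.
Without the tax, 234 − p = 4p − 141 gives 5p = 375, so p* = $75 and q* = 159.
With the tax collected from producers, supply shifts: qs = 4(p − 14) − 141.
New equilibrium: buyers pay $86.2, producers receive $72.2, q = 147.8. (Wedge: pb − ps = 14.)
Burden on buyers: $11.2; on producers: $2.8. (They sum to $14.)
The less price-elastic side of the market bears the larger share of a per-unit tax.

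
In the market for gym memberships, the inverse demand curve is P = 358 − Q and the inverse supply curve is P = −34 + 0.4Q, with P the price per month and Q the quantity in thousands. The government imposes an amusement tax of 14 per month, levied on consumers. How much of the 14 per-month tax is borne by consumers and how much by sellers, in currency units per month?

Inverting to Q(P) form: Qd = 358 − P; Qs = 2.5P + 85.
Before the tax: set 358 − P = 2.5P + 85 → P* = 78, Q* = 280.
With the tax collected from consumers, demand (in seller-price terms) shifts: Qd = 358 − (P + 14).
Solving gives Q = 270 with consumers paying 88 and sellers receiving 74 (the 14 wedge).
Burden on consumers: 10; on sellers: 4. (They sum to 14.)

Consumers bear 10 per month; sellers bear 4 per month.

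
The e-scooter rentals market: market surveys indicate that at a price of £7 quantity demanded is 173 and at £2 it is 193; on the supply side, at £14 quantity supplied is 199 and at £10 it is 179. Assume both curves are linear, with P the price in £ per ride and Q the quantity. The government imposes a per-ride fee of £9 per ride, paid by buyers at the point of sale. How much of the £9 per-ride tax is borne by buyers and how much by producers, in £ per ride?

Demand slope: (193 − 173)/(2 − 7) = -4, so Qd = 201 − 4P.
Supply slope: (179 − 199)/(10 − 14) = 5, so Qs = 5P + 129.
Without the tax, 201 − 4P = 5P + 129 gives 9P = 72, so P* = £8 and Q* = 169.
With the tax collected from buyers, demand (in seller-price terms) shifts: Qd = 201 − 4(P + 9).
New equilibrium: buyers pay £13, producers receive £4, Q = 149. (Wedge: Pb − Ps = 9.)
Burden on buyers: £5; on producers: £4. (They sum to £9.)

Buyers bear £5 per ride; producers bear £4 per ride.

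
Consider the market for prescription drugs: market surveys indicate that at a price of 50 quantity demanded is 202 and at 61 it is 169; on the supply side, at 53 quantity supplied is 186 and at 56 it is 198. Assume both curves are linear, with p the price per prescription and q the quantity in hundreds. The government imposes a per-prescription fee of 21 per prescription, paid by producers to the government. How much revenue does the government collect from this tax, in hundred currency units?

Demand slope: (169 − 202)/(61 − 50) = -3, so qd = 352 − 3p.
Supply slope: (198 − 186)/(56 − 53) = 4, so qs = 4p − 26.
Without the tax, 352 − 3p = 4p − 26 gives 7p = 378, so p* = 54 and q* = 190.
With the tax collected from producers, supply shifts: qs = 4(p − 21) − 26.
New equilibrium: consumers pay 66, producers receive 45, q = 154. (Wedge: pb − ps = 21.)
Revenue = t · Q = 21 · 154 = 3234.

Tax revenue = 3234 hundred.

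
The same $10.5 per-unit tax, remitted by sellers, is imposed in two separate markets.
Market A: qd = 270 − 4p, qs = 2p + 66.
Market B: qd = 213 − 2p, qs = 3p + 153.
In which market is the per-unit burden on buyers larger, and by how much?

Market B, by $2.8.

Market A: pre-tax p* = $34, q* = 134; post-tax q = 120; per-unit burden on buyers = $3.5.
Market B: pre-tax p* = $12, q* = 189; post-tax q = 176.4; per-unit burden on buyers = $6.3.
Difference: $3.5 vs $6.3 → market B is larger by $2.8.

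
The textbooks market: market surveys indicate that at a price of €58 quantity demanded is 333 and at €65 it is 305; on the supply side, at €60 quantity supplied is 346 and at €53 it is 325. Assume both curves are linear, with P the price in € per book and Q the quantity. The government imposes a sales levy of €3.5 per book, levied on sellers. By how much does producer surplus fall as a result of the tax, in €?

Demand slope: (305 − 333)/(65 − 58) = -4, so Qd = 565 − 4P.
Supply slope: (325 − 346)/(53 − 60) = 3, so Qs = 3P + 166.
Before the tax: set 565 − 4P = 3P + 166 → P* = €57, Q* = 337.
With the tax collected from sellers, supply shifts: Qs = 3(P − 3.5) + 166.
New equilibrium: consumers pay €58.5, sellers receive €55, Q = 331. (Wedge: Pb − Ps = 3.5.)
ΔPS is the trapezoid between Q = 331 and Q = 337 of height €2: ½ · (337 + 331) · 2 = €668.

Producer surplus falls by €668.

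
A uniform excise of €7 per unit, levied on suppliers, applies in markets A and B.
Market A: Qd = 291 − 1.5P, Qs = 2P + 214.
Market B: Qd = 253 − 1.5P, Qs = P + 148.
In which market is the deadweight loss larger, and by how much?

Market A: pre-tax P* = €22, Q* = 258; post-tax Q = 252; deadweight loss = €21.
Market B: pre-tax P* = €42, Q* = 190; post-tax Q = 185.8; deadweight loss = €14.7.
Difference: €21 vs €14.7 → market A is larger by €6.3.

Market A, by €6.3.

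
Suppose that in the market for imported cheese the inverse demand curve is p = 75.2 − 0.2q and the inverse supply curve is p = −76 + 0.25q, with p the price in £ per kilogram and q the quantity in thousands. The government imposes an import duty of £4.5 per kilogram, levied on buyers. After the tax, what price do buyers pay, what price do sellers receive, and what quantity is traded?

Inverting to q(p) form: qd = 376 − 5p; qs = 4p + 304.
Without the tax, 376 − 5p = 4p + 304 gives 9p = 72, so p* = £8 and q* = 336.
With the tax collected from buyers, demand (in seller-price terms) shifts: qd = 376 − 5(p + 4.5).
New equilibrium: buyers pay £10, sellers receive £5.5, q = 326. (Wedge: pb − ps = 4.5.)

Buyers pay £10; sellers receive £5.5; quantity = 326.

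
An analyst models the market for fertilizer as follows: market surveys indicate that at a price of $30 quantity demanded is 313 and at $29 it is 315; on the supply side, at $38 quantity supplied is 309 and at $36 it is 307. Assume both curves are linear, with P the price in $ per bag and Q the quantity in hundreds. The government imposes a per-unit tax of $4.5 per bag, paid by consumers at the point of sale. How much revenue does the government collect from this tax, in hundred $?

Demand slope: (315 − 313)/(29 − 30) = -2, so Qd = 373 − 2P.
Supply slope: (307 − 309)/(36 − 38) = 1, so Qs = P + 271.
Before the tax: set 373 − 2P = P + 271 → P* = $34, Q* = 305.
With the tax collected from consumers, demand (in seller-price terms) shifts: Qd = 373 − 2(P + 4.5).
Solving gives Q = 302 with consumers paying $35.5 and producers receiving $31 (the $4.5 wedge).
Revenue = t · Q = 4.5 · 302 = $1359.

Tax revenue = $1359 hundred.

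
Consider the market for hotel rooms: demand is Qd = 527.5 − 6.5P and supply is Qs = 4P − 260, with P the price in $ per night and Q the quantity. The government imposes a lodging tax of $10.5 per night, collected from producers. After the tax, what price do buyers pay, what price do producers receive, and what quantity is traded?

Before the tax: set 527.5 − 6.5P = 4P − 260 → P* = $75, Q* = 40.
With the tax collected from producers, supply shifts: Qs = 4(P − 10.5) − 260.
New equilibrium: buyers pay $79, producers receive $68.5, Q = 14. (Wedge: Pb − Ps = 10.5.)
The less price-elastic side of the market bears the larger share of a per-unit tax.

Buyers pay $79; producers receive $68.5; quantity = 14.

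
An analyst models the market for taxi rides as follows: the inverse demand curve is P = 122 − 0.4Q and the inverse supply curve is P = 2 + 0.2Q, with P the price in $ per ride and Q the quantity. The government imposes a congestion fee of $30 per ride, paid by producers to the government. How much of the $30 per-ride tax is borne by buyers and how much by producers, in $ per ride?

Rewrite in direct form: Qd = 305 − 2.5P and Qs = 5P − 10.
Before the tax: set 305 − 2.5P = 5P − 10 → P* = $42, Q* = 200.
With the tax collected from producers, supply shifts: Qs = 5(P − 30) − 10.
New equilibrium: buyers pay $62, producers receive $32, Q = 150. (Wedge: Pb − Ps = 30.)
Burden on buyers: $20; on producers: $10. (They sum to $30.)
The less price-elastic side of the market bears the larger share of a per-unit tax.

Buyers bear $20 per ride; producers bear $10 per ride.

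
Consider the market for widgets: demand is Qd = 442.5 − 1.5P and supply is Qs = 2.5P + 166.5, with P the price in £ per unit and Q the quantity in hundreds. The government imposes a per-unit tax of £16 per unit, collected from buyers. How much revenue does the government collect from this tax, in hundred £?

Tax revenue = £5184 hundred.

Before the tax: set 442.5 − 1.5P = 2.5P + 166.5 → P* = £69, Q* = 339.
With the tax collected from buyers, demand (in seller-price terms) shifts: Qd = 442.5 − 1.5(P + 16).
New equilibrium: buyers pay £79, suppliers receive £63, Q = 324. (Wedge: Pb − Ps = 16.)
Revenue = t · Q = 16 · 324 = £5184.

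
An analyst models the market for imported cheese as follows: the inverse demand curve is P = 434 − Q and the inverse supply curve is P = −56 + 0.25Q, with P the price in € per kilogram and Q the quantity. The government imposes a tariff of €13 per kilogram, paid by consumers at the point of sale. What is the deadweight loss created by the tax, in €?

Rewrite in direct form: Qd = 434 − P and Qs = 4P + 224.
Before the tax: set 434 − P = 4P + 224 → P* = €42, Q* = 392.
With the tax collected from consumers, demand (in seller-price terms) shifts: Qd = 434 − (P + 13).
Solving gives Q = 381.6 with consumers paying €52.4 and producers receiving €39.4 (the €13 wedge).
Quantity falls by |ΔQ| = |392 − 381.6| = 10.4.
DWL = ½ · t · |ΔQ| = ½ · 13 · 10.4 = €67.6.

Deadweight loss = €67.6.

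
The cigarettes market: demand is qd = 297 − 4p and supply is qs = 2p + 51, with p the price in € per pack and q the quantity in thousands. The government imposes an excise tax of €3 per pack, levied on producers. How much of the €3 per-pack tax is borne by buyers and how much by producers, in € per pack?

Before the tax: set 297 − 4p = 2p + 51 → p* = €41, q* = 133.
With the tax collected from producers, supply shifts: qs = 2(p − 3) + 51.
New equilibrium: buyers pay €42, producers receive €39, q = 129. (Wedge: pb − ps = 3.)
Burden on buyers: €1; on producers: €2. (They sum to €3.)

Buyers bear €1 per pack; producers bear €2 per pack.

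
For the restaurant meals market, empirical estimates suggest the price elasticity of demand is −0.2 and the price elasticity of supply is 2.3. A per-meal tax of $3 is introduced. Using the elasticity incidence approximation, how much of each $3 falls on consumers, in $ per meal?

Incidence ratio: consumers' share ≈ εs / (εs + |εd|) = 2.3 / (2.3 + 0.2) = 0.92.
So consumers bear ≈ 0.92 × $3 = $2.76; sellers bear $0.24.

Consumers bear ≈ $2.76 per meal.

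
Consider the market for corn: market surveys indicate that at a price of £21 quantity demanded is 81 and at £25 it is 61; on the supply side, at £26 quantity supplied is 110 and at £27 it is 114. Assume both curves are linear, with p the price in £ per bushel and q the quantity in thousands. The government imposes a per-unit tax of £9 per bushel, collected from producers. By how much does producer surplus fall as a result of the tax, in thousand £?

Demand slope: (61 − 81)/(25 − 21) = -5, so qd = 186 − 5p.
Supply slope: (114 − 110)/(27 − 26) = 4, so qs = 4p + 6.
Before the tax: set 186 − 5p = 4p + 6 → p* = £20, q* = 86.
With the tax collected from producers, supply shifts: qs = 4(p − 9) + 6.
Solving gives q = 66 with buyers paying £24 and producers receiving £15 (the £9 wedge).
ΔPS is the trapezoid between Q = 66 and Q = 86 of height £5: ½ · (86 + 66) · 5 = £380.

Producer surplus falls by £380 thousand.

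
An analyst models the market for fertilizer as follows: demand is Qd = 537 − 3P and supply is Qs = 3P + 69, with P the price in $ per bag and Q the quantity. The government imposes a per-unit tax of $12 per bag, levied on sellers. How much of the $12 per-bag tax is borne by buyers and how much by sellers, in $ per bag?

Without the tax, 537 − 3P = 3P + 69 gives 6P = 468, so P* = $78 and Q* = 303.
With the tax collected from sellers, supply shifts: Qs = 3(P − 12) + 69.
Solving gives Q = 285 with buyers paying $84 and sellers receiving $72 (the $12 wedge).
Burden on buyers: $6; on sellers: $6. (They sum to $12.)
The less price-elastic side of the market bears the larger share of a per-unit tax.

Buyers bear $6 per bag; sellers bear $6 per bag.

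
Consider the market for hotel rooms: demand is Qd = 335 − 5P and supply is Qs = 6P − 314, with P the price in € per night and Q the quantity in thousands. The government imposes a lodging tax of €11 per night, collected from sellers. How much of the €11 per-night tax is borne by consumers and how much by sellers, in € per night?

Before the tax: set 335 − 5P = 6P − 314 → P* = €59, Q* = 40.
With the tax collected from sellers, supply shifts: Qs = 6(P − 11) − 314.
Solving gives Q = 10 with consumers paying €65 and sellers receiving €54 (the €11 wedge).
Burden on consumers: €6; on sellers: €5. (They sum to €11.)
The less price-elastic side of the market bears the larger share of a per-unit tax.

Consumers bear €6 per night; sellers bear €5 per night.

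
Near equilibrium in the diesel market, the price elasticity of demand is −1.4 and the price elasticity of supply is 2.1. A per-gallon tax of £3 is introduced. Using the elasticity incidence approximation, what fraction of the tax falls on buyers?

Incidence ratio: buyers' share ≈ εs / (εs + |εd|) = 2.1 / (2.1 + 1.4) = 0.6.
Supply is the more elastic side, so buyers bear the larger share.

Buyers' share ≈ 0.6.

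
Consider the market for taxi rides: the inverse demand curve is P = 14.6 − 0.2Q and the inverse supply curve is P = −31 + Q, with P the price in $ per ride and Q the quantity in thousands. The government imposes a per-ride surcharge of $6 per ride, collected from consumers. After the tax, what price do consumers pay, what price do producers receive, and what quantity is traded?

Consumers pay $8; producers receive $2; quantity = 33.

Rewrite in direct form: Qd = 73 − 5P and Qs = P + 31.
Before the tax: set 73 − 5P = P + 31 → P* = $7, Q* = 38.
With the tax collected from consumers, demand (in seller-price terms) shifts: Qd = 73 − 5(P + 6).
New equilibrium: consumers pay $8, producers receive $2, Q = 33. (Wedge: Pb − Ps = 6.)
The less price-elastic side of the market bears the larger share of a per-unit tax.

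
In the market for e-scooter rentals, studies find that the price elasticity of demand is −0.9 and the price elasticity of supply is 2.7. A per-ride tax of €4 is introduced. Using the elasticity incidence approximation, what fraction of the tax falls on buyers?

Buyers' share ≈ 0.75.

Incidence ratio: buyers' share ≈ εs / (εs + |εd|) = 2.7 / (2.7 + 0.9) = 0.75.
Supply is the more elastic side, so buyers bear the larger share.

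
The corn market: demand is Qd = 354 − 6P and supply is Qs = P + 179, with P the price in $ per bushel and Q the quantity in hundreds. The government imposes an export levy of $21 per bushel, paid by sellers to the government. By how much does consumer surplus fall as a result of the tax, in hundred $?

Before the tax: set 354 − 6P = P + 179 → P* = $25, Q* = 204.
With the tax collected from sellers, supply shifts: Qs = (P − 21) + 179.
Solving gives Q = 186 with consumers paying $28 and sellers receiving $7 (the $21 wedge).
ΔCS is the trapezoid between Q = 186 and Q = 204 of height $3: ½ · (204 + 186) · 3 = $585.

Consumer surplus falls by $585 hundred.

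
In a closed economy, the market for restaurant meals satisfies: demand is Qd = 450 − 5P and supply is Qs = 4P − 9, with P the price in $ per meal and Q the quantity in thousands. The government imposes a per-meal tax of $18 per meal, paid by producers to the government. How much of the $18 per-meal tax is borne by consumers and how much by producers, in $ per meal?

Before the tax: set 450 − 5P = 4P − 9 → P* = $51, Q* = 195.
With the tax collected from producers, supply shifts: Qs = 4(P − 18) − 9.
Solving gives Q = 155 with consumers paying $59 and producers receiving $41 (the $18 wedge).
Burden on consumers: $8; on producers: $10. (They sum to $18.)

Consumers bear $8 per meal; producers bear $10 per meal.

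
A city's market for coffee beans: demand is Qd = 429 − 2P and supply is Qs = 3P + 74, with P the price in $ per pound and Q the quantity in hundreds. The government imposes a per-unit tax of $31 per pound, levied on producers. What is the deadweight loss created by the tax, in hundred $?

Before the tax: set 429 − 2P = 3P + 74 → P* = $71, Q* = 287.
With the tax collected from producers, supply shifts: Qs = 3(P − 31) + 74.
New equilibrium: buyers pay $89.6, producers receive $58.6, Q = 249.8. (Wedge: Pb − Ps = 31.)
Quantity falls by |ΔQ| = |287 − 249.8| = 37.2.
DWL = ½ · t · |ΔQ| = ½ · 31 · 37.2 = $576.6.

Deadweight loss = $576.6 hundred.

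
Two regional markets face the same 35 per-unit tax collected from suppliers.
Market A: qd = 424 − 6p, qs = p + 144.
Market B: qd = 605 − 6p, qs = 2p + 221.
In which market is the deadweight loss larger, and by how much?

Market A: pre-tax p* = 40, q* = 184; post-tax q = 154; deadweight loss = 525.
Market B: pre-tax p* = 48, q* = 317; post-tax q = 264.5; deadweight loss = 918.75.
Difference: 525 vs 918.75 → market B is larger by 393.75.

Market B, by 393.75.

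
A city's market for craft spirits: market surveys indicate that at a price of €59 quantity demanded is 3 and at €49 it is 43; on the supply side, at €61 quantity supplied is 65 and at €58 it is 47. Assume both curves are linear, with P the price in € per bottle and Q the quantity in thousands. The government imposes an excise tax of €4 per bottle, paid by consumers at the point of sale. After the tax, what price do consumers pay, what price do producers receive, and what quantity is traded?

Demand slope: (43 − 3)/(49 − 59) = -4, so Qd = 239 − 4P.
Supply slope: (47 − 65)/(58 − 61) = 6, so Qs = 6P − 301.
Without the tax, 239 − 4P = 6P − 301 gives 10P = 540, so P* = €54 and Q* = 23.
With the tax collected from consumers, demand (in seller-price terms) shifts: Qd = 239 − 4(P + 4).
Solving gives Q = 13.4 with consumers paying €56.4 and producers receiving €52.4 (the €4 wedge).

Consumers pay €56.4; producers receive €52.4; quantity = 13.4.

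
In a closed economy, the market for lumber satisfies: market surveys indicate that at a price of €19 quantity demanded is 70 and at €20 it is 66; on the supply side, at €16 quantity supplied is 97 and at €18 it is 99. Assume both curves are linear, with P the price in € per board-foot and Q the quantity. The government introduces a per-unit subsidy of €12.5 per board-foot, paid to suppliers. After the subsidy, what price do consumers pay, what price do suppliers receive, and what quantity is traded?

Consumers pay €10.5; suppliers receive €23; quantity = 104.

Demand slope: (66 − 70)/(20 − 19) = -4, so Qd = 146 − 4P.
Supply slope: (99 − 97)/(18 − 16) = 1, so Qs = P + 81.
Without the subsidy, 146 − 4P = P + 81 gives 5P = 65, so P* = €13 and Q* = 94.
With a per-unit subsidy paid to suppliers, each receives P + 12.5 per unit sold, so supply becomes Qs = (P + 12.5) + 81.
Solving gives Q = 104 with consumers paying €10.5 and suppliers receiving €23 (the €12.5 wedge).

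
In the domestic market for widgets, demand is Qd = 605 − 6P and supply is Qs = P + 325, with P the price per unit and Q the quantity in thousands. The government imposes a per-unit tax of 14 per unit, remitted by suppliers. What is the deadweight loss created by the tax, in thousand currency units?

Deadweight loss = 84 thousand.

Without the tax, 605 − 6P = P + 325 gives 7P = 280, so P* = 40 and Q* = 365.
With the tax collected from suppliers, supply shifts: Qs = (P − 14) + 325.
New equilibrium: buyers pay 42, suppliers receive 28, Q = 353. (Wedge: Pb − Ps = 14.)
Quantity falls by |ΔQ| = |365 − 353| = 12.
DWL = ½ · t · |ΔQ| = ½ · 14 · 12 = 84.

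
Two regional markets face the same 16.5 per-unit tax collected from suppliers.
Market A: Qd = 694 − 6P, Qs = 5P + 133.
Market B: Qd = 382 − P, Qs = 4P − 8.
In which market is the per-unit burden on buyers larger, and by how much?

Market A: pre-tax P* = 51, Q* = 388; post-tax Q = 343; per-unit burden on buyers = 7.5.
Market B: pre-tax P* = 78, Q* = 304; post-tax Q = 290.8; per-unit burden on buyers = 13.2.
Difference: 7.5 vs 13.2 → market B is larger by 5.7.

Market B, by 5.7.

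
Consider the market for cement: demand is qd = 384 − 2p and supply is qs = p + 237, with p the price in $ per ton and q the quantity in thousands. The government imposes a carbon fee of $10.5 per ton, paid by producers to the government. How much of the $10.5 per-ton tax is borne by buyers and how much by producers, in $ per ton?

Buyers bear $3.5 per ton; producers bear $7 per ton.

Without the tax, 384 − 2p = p + 237 gives 3p = 147, so p* = $49 and q* = 286.
With the tax collected from producers, supply shifts: qs = (p − 10.5) + 237.
New equilibrium: buyers pay $52.5, producers receive $42, q = 279. (Wedge: pb − ps = 10.5.)
Burden on buyers: $3.5; on producers: $7. (They sum to $10.5.)
The less price-elastic side of the market bears the larger share of a per-unit tax.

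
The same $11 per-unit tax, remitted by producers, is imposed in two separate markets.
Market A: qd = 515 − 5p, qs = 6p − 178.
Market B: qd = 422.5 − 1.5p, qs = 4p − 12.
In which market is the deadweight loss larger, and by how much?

Market A: pre-tax p* = $63, q* = 200; post-tax q = 170; deadweight loss = $165.
Market B: pre-tax p* = $79, q* = 304; post-tax q = 292; deadweight loss = $66.
Difference: $165 vs $66 → market A is larger by $99.

Market A, by $99.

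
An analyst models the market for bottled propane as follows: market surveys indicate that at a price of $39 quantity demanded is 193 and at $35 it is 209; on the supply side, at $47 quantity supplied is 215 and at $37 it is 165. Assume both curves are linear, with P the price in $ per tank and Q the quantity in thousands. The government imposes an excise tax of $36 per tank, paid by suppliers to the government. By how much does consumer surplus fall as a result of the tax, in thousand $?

Demand slope: (209 − 193)/(35 − 39) = -4, so Qd = 349 − 4P.
Supply slope: (165 − 215)/(37 − 47) = 5, so Qs = 5P − 20.
Before the tax: set 349 − 4P = 5P − 20 → P* = $41, Q* = 185.
With the tax collected from suppliers, supply shifts: Qs = 5(P − 36) − 20.
Solving gives Q = 105 with consumers paying $61 and suppliers receiving $25 (the $36 wedge).
ΔCS is the trapezoid between Q = 105 and Q = 185 of height $20: ½ · (185 + 105) · 20 = $2900.

Consumer surplus falls by $2900 thousand.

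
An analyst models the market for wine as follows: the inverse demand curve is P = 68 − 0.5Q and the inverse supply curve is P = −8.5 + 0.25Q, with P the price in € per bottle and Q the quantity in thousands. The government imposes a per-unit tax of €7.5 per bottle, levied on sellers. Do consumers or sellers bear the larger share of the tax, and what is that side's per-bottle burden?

Rewrite in direct form: Qd = 136 − 2P and Qs = 4P + 34.
Before the tax: set 136 − 2P = 4P + 34 → P* = €17, Q* = 102.
With the tax collected from sellers, supply shifts: Qs = 4(P − 7.5) + 34.
New equilibrium: consumers pay €22, sellers receive €14.5, Q = 92. (Wedge: Pb − Ps = 7.5.)
Per-bottle burden: consumers €5, sellers €2.5.
Consumers take the larger share because demand is less price-elastic here (demand slope 2 vs supply slope 4).

Consumers bear the larger share: €5 per bottle.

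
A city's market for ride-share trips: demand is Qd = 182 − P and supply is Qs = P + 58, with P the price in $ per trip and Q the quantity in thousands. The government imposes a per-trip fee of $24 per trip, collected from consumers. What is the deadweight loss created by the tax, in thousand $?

Before the tax: set 182 − P = P + 58 → P* = $62, Q* = 120.
With the tax collected from consumers, demand (in seller-price terms) shifts: Qd = 182 − (P + 24).
New equilibrium: consumers pay $74, suppliers receive $50, Q = 108. (Wedge: Pb − Ps = 24.)
Quantity falls by |ΔQ| = |120 − 108| = 12.
DWL = ½ · t · |ΔQ| = ½ · 24 · 12 = $144.

Deadweight loss = $144 thousand.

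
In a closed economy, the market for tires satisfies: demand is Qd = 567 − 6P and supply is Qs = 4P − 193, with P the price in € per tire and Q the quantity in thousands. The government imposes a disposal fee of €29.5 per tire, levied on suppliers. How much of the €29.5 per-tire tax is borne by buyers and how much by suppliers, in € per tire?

Before the tax: set 567 − 6P = 4P − 193 → P* = €76, Q* = 111.
With the tax collected from suppliers, supply shifts: Qs = 4(P − 29.5) − 193.
New equilibrium: buyers pay €87.8, suppliers receive €58.3, Q = 40.2. (Wedge: Pb − Ps = 29.5.)
Burden on buyers: €11.8; on suppliers: €17.7. (They sum to €29.5.)

Buyers bear €11.8 per tire; suppliers bear €17.7 per tire.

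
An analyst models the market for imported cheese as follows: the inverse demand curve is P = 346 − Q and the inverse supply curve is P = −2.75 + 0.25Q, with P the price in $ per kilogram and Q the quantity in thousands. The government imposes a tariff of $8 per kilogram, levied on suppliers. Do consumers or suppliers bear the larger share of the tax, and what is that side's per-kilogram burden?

Rewrite in direct form: Qd = 346 − P and Qs = 4P + 11.
Without the tax, 346 − P = 4P + 11 gives 5P = 335, so P* = $67 and Q* = 279.
With the tax collected from suppliers, supply shifts: Qs = 4(P − 8) + 11.
New equilibrium: consumers pay $73.4, suppliers receive $65.4, Q = 272.6. (Wedge: Pb − Ps = 8.)
Per-kilogram burden: consumers $6.4, suppliers $1.6.
Consumers take the larger share because demand is less price-elastic here (demand slope 1 vs supply slope 4).
The less price-elastic side of the market bears the larger share of a per-unit tax.

Consumers bear the larger share: $6.4 per kilogram.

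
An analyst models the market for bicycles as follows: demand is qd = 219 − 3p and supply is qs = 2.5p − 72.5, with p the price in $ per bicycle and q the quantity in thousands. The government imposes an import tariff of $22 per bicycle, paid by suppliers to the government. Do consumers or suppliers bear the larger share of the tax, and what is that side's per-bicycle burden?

Before the tax: set 219 − 3p = 2.5p − 72.5 → p* = $53, q* = 60.
With the tax collected from suppliers, supply shifts: qs = 2.5(p − 22) − 72.5.
Solving gives q = 30 with consumers paying $63 and suppliers receiving $41 (the $22 wedge).
Per-bicycle burden: consumers $10, suppliers $12.
Suppliers take the larger share because supply is less price-elastic here (demand slope 3 vs supply slope 2.5).
The less price-elastic side of the market bears the larger share of a per-unit tax.

Suppliers bear the larger share: $12 per bicycle.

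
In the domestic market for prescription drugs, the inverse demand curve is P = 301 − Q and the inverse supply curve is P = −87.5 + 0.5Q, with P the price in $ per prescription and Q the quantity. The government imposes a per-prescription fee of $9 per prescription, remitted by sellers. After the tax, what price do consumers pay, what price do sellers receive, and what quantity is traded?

Rewrite in direct form: Qd = 301 − P and Qs = 2P + 175.
Before the tax: set 301 − P = 2P + 175 → P* = $42, Q* = 259.
With the tax collected from sellers, supply shifts: Qs = 2(P − 9) + 175.
New equilibrium: consumers pay $48, sellers receive $39, Q = 253. (Wedge: Pb − Ps = 9.)
The less price-elastic side of the market bears the larger share of a per-unit tax.

Consumers pay $48; sellers receive $39; quantity = 253.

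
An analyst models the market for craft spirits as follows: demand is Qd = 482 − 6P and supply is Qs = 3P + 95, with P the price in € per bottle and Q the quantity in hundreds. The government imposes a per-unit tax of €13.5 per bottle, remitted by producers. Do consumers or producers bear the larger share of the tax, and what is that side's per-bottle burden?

Producers bear the larger share: €9 per bottle.

Without the tax, 482 − 6P = 3P + 95 gives 9P = 387, so P* = €43 and Q* = 224.
With the tax collected from producers, supply shifts: Qs = 3(P − 13.5) + 95.
Solving gives Q = 197 with consumers paying €47.5 and producers receiving €34 (the €13.5 wedge).
Per-bottle burden: consumers €4.5, producers €9.
Producers take the larger share because supply is less price-elastic here (demand slope 6 vs supply slope 3).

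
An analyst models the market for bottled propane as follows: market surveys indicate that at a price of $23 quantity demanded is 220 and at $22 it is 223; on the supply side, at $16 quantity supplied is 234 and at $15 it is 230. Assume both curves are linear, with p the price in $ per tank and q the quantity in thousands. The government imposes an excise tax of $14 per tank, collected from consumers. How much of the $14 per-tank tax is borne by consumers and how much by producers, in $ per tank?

Consumers bear $8 per tank; producers bear $6 per tank.

Demand slope: (223 − 220)/(22 − 23) = -3, so qd = 289 − 3p.
Supply slope: (230 − 234)/(15 − 16) = 4, so qs = 4p + 170.
Before the tax: set 289 − 3p = 4p + 170 → p* = $17, q* = 238.
With the tax collected from consumers, demand (in seller-price terms) shifts: qd = 289 − 3(p + 14).
Solving gives q = 214 with consumers paying $25 and producers receiving $11 (the $14 wedge).
Burden on consumers: $8; on producers: $6. (They sum to $14.)
The less price-elastic side of the market bears the larger share of a per-unit tax.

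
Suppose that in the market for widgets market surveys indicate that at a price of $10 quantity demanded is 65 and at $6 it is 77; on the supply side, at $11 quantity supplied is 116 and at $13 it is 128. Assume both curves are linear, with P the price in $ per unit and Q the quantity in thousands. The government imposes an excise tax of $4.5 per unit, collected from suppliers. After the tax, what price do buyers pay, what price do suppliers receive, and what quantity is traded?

Buyers pay $8; suppliers receive $3.5; quantity = 71.

Demand slope: (77 − 65)/(6 − 10) = -3, so Qd = 95 − 3P.
Supply slope: (128 − 116)/(13 − 11) = 6, so Qs = 6P + 50.
Before the tax: set 95 − 3P = 6P + 50 → P* = $5, Q* = 80.
With the tax collected from suppliers, supply shifts: Qs = 6(P − 4.5) + 50.
Solving gives Q = 71 with buyers paying $8 and suppliers receiving $3.5 (the $4.5 wedge).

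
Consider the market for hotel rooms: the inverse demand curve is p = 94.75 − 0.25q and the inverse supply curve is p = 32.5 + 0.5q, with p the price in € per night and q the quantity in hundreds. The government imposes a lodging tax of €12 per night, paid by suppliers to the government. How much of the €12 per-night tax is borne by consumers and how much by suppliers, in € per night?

Consumers bear €4 per night; suppliers bear €8 per night.

Inverting to q(p) form: qd = 379 − 4p; qs = 2p − 65.
Without the tax, 379 − 4p = 2p − 65 gives 6p = 444, so p* = €74 and q* = 83.
With the tax collected from suppliers, supply shifts: qs = 2(p − 12) − 65.
Solving gives q = 67 with consumers paying €78 and suppliers receiving €66 (the €12 wedge).
Burden on consumers: €4; on suppliers: €8. (They sum to €12.)
The less price-elastic side of the market bears the larger share of a per-unit tax.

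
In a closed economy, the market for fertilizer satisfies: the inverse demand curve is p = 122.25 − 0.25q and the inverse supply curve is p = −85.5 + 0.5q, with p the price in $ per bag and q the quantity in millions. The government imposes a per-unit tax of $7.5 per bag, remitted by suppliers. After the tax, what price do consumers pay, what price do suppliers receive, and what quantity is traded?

Rewrite in direct form: qd = 489 − 4p and qs = 2p + 171.
Without the tax, 489 − 4p = 2p + 171 gives 6p = 318, so p* = $53 and q* = 277.
With the tax collected from suppliers, supply shifts: qs = 2(p − 7.5) + 171.
New equilibrium: consumers pay $55.5, suppliers receive $48, q = 267. (Wedge: pb − ps = 7.5.)

Consumers pay $55.5; suppliers receive $48; quantity = 267.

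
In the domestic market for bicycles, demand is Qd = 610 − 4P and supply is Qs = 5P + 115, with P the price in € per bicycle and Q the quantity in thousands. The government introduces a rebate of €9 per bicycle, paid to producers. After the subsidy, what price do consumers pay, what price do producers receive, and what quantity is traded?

Without the subsidy, 610 − 4P = 5P + 115 gives 9P = 495, so P* = €55 and Q* = 390.
With a per-unit subsidy paid to producers, each receives P + 9 per unit sold, so supply becomes Qs = 5(P + 9) + 115.
Solving gives Q = 410 with consumers paying €50 and producers receiving €59 (the €9 wedge).

Consumers pay €50; producers receive €59; quantity = 410.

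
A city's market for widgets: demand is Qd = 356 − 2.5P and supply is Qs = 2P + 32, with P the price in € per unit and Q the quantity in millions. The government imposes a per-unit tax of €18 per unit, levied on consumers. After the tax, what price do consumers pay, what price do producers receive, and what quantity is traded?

Consumers pay €80; producers receive €62; quantity = 156.

Without the tax, 356 − 2.5P = 2P + 32 gives 4.5P = 324, so P* = €72 and Q* = 176.
With the tax collected from consumers, demand (in seller-price terms) shifts: Qd = 356 − 2.5(P + 18).
Solving gives Q = 156 with consumers paying €80 and producers receiving €62 (the €18 wedge).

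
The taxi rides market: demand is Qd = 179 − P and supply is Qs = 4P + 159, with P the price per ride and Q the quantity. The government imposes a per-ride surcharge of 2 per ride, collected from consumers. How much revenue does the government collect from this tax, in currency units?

Tax revenue = 346.8.

Before the tax: set 179 − P = 4P + 159 → P* = 4, Q* = 175.
With the tax collected from consumers, demand (in seller-price terms) shifts: Qd = 179 − (P + 2).
Solving gives Q = 173.4 with consumers paying 5.6 and producers receiving 3.6 (the 2 wedge).
Revenue = t · Q = 2 · 173.4 = 346.8.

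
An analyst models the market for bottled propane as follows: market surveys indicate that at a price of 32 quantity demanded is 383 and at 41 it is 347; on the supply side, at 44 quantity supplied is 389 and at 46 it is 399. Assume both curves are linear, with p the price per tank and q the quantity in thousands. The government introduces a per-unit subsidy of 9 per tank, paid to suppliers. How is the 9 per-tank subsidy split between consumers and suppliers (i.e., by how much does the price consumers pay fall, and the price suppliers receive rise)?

Demand slope: (347 − 383)/(41 − 32) = -4, so qd = 511 − 4p.
Supply slope: (399 − 389)/(46 − 44) = 5, so qs = 5p + 169.
Before the subsidy: set 511 − 4p = 5p + 169 → p* = 38, q* = 359.
With a per-unit subsidy paid to suppliers, each receives p + 9 per unit sold, so supply becomes qs = 5(p + 9) + 169.
New equilibrium: consumers pay 33, suppliers receive 42, q = 379. (Wedge: pb − ps = −9.)
Gain to consumers: 5; to suppliers: 4. (They sum to 9.)

Consumers gain 5 per tank; suppliers gain 4 per tank.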